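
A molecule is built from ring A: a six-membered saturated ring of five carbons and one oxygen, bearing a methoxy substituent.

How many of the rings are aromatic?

0

Ring A has only sp³ atoms, so it is not fully conjugated — not aromatic (tetrahydropyran).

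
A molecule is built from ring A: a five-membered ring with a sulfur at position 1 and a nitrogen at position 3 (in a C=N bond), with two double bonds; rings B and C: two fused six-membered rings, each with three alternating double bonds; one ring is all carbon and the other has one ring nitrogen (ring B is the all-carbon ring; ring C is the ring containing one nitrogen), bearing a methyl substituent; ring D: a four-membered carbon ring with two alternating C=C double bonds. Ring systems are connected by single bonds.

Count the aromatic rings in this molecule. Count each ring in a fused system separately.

3

Ring A has a continuous p-orbital overlap around the ring; 2 ring double bonds (4 π electrons) plus a heteroatom lone pair (2) give 6 π electrons. That satisfies 4n+2 with n=1, so ring A is aromatic (thiazole).
Rings B and C form a fused bicyclic system (with one nitrogen) with 10 sp² atoms and 10 π electrons from ring double bonds. 10 = 4(2)+2, so the system is aromatic and both rings count as aromatic (quinoline).
Ring D has only sp² ring atoms; a planar conformation would have a fully conjugated π system of 4 electrons. But 4 = 4(1), which is 4n not 4n+2, so ring D is not aromatic (cyclobutadiene) — cyclobutadiene is antiaromatic and distorts to a rectangle.
Aromatic: A, B, C. Total: 3.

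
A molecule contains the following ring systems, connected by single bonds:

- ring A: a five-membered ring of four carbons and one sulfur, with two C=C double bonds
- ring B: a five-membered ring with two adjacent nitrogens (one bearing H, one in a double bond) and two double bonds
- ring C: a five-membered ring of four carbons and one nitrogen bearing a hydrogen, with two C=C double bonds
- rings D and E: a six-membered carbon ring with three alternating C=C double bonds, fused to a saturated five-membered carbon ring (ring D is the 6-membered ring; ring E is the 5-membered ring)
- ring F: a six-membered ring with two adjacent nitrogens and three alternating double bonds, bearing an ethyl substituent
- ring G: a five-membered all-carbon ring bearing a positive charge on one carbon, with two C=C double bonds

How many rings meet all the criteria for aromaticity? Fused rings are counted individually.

Ring A is fully conjugated (every ring atom contributes a p orbital); 2 ring double bonds (4 π electrons) plus a heteroatom lone pair (2) give 6 π electrons. That satisfies 4n+2 with n=1, so ring A is aromatic (thiophene).
Ring B has a continuous p-orbital overlap around the ring; 2 ring double bonds (4 π electrons) plus a heteroatom lone pair (2) give 6 π electrons. That satisfies 4n+2 with n=1, so ring B is aromatic (pyrazole).
Ring C is planar and fully conjugated; 2 ring double bonds (4 π electrons) plus a heteroatom lone pair (2) give 6 π electrons. That satisfies 4n+2 with n=1, so ring C is aromatic (pyrrole).
Ring D is planar and fully conjugated; 3 ring double bonds give 6 π electrons. 6 = 4(1)+2, so ring D is aromatic (benzene ring).
Ring E has three sp³ carbons, so it is not fully conjugated — not aromatic (cyclopentane ring).
Ring F has a continuous p-orbital overlap around the ring; 3 ring double bonds give 6 π electrons. Since 6 = 4n+2 (n=1), ring F is aromatic (pyridazine).
Ring G has only sp² ring atoms; a planar conformation would have a fully conjugated π system of 4 electrons. But 4 = 4(1), which is 4n not 4n+2, so ring G is not aromatic (cyclopentadienyl cation).
Aromatic: A, B, C, D, F. Total: 5.

5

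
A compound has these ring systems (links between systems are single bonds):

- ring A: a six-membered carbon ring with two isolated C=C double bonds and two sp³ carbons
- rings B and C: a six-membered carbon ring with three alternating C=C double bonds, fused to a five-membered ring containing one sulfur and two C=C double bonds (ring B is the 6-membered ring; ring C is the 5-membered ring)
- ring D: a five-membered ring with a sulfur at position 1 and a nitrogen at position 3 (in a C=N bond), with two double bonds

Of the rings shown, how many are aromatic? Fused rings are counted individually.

Ring A has two sp³ carbons, so it is not fully conjugated — not aromatic (1,4-cyclohexadiene).
Rings B and C form a fused bicyclic system (with one sulfur) with 9 sp² atoms and 10 π electrons from ring double bonds plus a heteroatom lone pair. 10 = 4(2)+2, so the system is aromatic and both rings count as aromatic (benzothiophene).
Ring D has a continuous p-orbital overlap around the ring; 2 ring double bonds (4 π electrons) plus a heteroatom lone pair (2) give 6 π electrons. Since 6 = 4n+2 (n=1), ring D is aromatic (thiazole).
Aromatic: B, C, D. Total: 3.

3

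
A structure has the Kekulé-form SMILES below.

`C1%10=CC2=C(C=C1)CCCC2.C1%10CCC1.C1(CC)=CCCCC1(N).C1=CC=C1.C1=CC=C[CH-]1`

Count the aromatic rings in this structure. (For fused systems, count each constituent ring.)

The SMILES encodes a six-membered carbon ring with three alternating C=C double bonds, fused to a saturated six-membered carbon ring; a four-membered saturated carbon ring; a six-membered carbon ring with one C=C double bond; a four-membered carbon ring with two alternating C=C double bonds; a five-membered all-carbon ring bearing a negative charge on one carbon, with two C=C double bonds.
The 6-membered ring is fully conjugated (every ring atom contributes a p orbital); 3 ring double bonds give 6 π electrons. Since 6 = 4n+2 (n=1), it is aromatic (benzene ring).
The second 6-membered ring has four sp³ carbons, so it is not fully conjugated — not aromatic (cyclohexane ring).
The 4-membered ring has only sp³ atoms, so it is not fully conjugated — not aromatic (cyclobutane).
The third 6-membered ring has four sp³ carbons, so it is not fully conjugated — not aromatic (cyclohexene).
The second 4-membered ring has only sp² ring atoms; a planar conformation would have a fully conjugated π system of 4 electrons. But 4 = 4(1), which is 4n not 4n+2, so it is not aromatic (cyclobutadiene) — cyclobutadiene is antiaromatic and distorts to a rectangle.
The 5-membered ring is planar and fully conjugated; 2 ring double bonds (4 π electrons) plus the carbanion lone pair (2) give 6 π electrons. Since 6 = 4n+2 (n=1), it is aromatic (cyclopentadienyl anion).
2 of the 6 rings are aromatic. Total: 2.

2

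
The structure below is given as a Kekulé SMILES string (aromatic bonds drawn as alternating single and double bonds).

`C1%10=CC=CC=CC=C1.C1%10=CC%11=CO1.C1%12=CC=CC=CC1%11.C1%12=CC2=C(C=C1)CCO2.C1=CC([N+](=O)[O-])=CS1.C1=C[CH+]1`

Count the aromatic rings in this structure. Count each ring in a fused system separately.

4

The SMILES encodes an eight-membered carbon ring with four alternating C=C double bonds; a five-membered ring of four carbons and one oxygen, with two C=C double bonds; a seven-membered carbon ring with three C=C double bonds and one sp³ carbon; a six-membered carbon ring with three alternating C=C double bonds, fused to a five-membered ring containing one oxygen and two sp³ carbons; a five-membered ring of four carbons and one sulfur, with two C=C double bonds; a three-membered all-carbon ring bearing a positive charge on one carbon, with one C=C double bond.
The 8-membered ring has only sp² ring atoms; a planar conformation would have a fully conjugated π system of 8 electrons. But 8 = 4(2), which is 4n not 4n+2, so it is not aromatic (cyclooctatetraene) — cyclooctatetraene distorts into a non-planar tub to avoid antiaromaticity.
The 5-membered ring with one oxygen is planar and fully conjugated; 2 ring double bonds (4 π electrons) plus a heteroatom lone pair (2) give 6 π electrons. Since 6 = 4n+2 (n=1), it is aromatic (furan).
The 7-membered ring has one sp³ carbon, so it is not fully conjugated — not aromatic (cycloheptatriene).
The 6-membered ring is fully conjugated (every ring atom contributes a p orbital); 3 ring double bonds give 6 π electrons. That satisfies 4n+2 with n=1, so it is aromatic (benzene ring).
The second 5-membered ring with one oxygen has two sp³ carbons, so it is not fully conjugated — not aromatic (oxolane ring).
The 5-membered ring with one sulfur is planar and fully conjugated; 2 ring double bonds (4 π electrons) plus a heteroatom lone pair (2) give 6 π electrons. 6 = 4(1)+2, so it is aromatic (thiophene).
The 3-membered ring is fully conjugated (every ring atom contributes a p orbital); 1 ring double bond (2 π electrons) plus the carbocation's empty p orbital (0, but keeps the ring conjugated) give 2 π electrons. Since 2 = 4n+2 (n=0), it is aromatic (cyclopropenyl cation).
4 of the 7 rings are aromatic. Total: 4.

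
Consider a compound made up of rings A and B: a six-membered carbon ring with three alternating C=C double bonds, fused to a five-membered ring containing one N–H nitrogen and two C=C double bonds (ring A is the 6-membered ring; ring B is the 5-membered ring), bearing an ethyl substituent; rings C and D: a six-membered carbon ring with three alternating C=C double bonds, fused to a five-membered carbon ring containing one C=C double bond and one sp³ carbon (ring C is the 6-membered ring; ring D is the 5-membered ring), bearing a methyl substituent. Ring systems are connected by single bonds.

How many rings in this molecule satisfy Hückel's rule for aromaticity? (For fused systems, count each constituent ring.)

3

Rings A and B form a fused bicyclic system (with one N–H) with 9 sp² atoms and 10 π electrons from ring double bonds plus a heteroatom lone pair. 10 = 4(2)+2, so the system is aromatic and both rings count as aromatic (indole).
Ring C is fully conjugated (every ring atom contributes a p orbital); 3 ring double bonds give 6 π electrons. Since 6 = 4n+2 (n=1), ring C is aromatic (benzene ring).
Ring D has one sp³ carbon, so it is not fully conjugated — not aromatic (cyclopentene ring).
Aromatic: A, B, C. Total: 3.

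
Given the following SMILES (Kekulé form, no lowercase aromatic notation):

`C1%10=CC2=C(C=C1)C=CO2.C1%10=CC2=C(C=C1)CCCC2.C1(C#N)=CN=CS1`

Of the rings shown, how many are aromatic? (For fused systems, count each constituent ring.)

4

The SMILES encodes a six-membered carbon ring with three alternating C=C double bonds, fused to a five-membered ring containing one oxygen and two C=C double bonds; a six-membered carbon ring with three alternating C=C double bonds, fused to a saturated six-membered carbon ring; a five-membered ring with a sulfur at position 1 and a nitrogen at position 3 (in a C=N bond), with two double bonds.
The fused 6/5-membered bicyclic (with one oxygen) is a single π system with 9 sp² atoms and 10 π electrons from ring double bonds plus a heteroatom lone pair. 10 = 4(2)+2, so the system is aromatic and both rings count as aromatic (benzofuran).
The 6-membered ring is planar and fully conjugated; 3 ring double bonds give 6 π electrons. 6 = 4(1)+2, so it is aromatic (benzene ring).
The second 6-membered ring has four sp³ carbons, so it is not fully conjugated — not aromatic (cyclohexane ring).
The 5-membered ring with one sulfur and one =N– has a continuous p-orbital overlap around the ring; 2 ring double bonds (4 π electrons) plus a heteroatom lone pair (2) give 6 π electrons. 6 = 4(1)+2, so it is aromatic (thiazole).
4 of the 5 rings are aromatic. Total: 4.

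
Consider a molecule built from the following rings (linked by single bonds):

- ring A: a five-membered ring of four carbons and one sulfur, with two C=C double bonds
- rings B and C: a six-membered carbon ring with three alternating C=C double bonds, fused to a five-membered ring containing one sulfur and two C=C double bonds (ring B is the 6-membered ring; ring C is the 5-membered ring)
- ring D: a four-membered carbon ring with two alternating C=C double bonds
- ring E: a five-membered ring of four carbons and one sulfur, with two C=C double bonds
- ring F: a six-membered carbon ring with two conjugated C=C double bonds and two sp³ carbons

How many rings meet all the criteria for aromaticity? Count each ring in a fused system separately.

Ring A has a continuous p-orbital overlap around the ring; 2 ring double bonds (4 π electrons) plus a heteroatom lone pair (2) give 6 π electrons. Since 6 = 4n+2 (n=1), ring A is aromatic (thiophene).
Rings B and C form a fused bicyclic system (with one sulfur) with 9 sp² atoms and 10 π electrons from ring double bonds plus a heteroatom lone pair. 10 = 4(2)+2, so the system is aromatic and both rings count as aromatic (benzothiophene).
Ring D has only sp² ring atoms; a planar conformation would have a fully conjugated π system of 4 electrons. But 4 = 4(1), which is 4n not 4n+2, so ring D is not aromatic (cyclobutadiene) — cyclobutadiene is antiaromatic and distorts to a rectangle.
Ring E is fully conjugated (every ring atom contributes a p orbital); 2 ring double bonds (4 π electrons) plus a heteroatom lone pair (2) give 6 π electrons. 6 = 4(1)+2, so ring E is aromatic (thiophene).
Ring F has two sp³ carbons, so it is not fully conjugated — not aromatic (1,3-cyclohexadiene).
Aromatic: A, B, C, E. Total: 4.

4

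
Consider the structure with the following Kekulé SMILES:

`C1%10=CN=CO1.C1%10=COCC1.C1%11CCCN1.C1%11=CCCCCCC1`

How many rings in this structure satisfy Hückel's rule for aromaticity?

The SMILES encodes a five-membered ring with an oxygen at position 1 and a nitrogen at position 3 (in a C=N bond), with two double bonds; a five-membered ring of four carbons and one oxygen, with one C=C double bond and two sp³ carbons; a five-membered saturated ring of four carbons and one N–H nitrogen; an eight-membered carbon ring with one C=C double bond.
The 5-membered ring with one oxygen and one =N– has a continuous p-orbital overlap around the ring; 2 ring double bonds (4 π electrons) plus a heteroatom lone pair (2) give 6 π electrons. Since 6 = 4n+2 (n=1), it is aromatic (oxazole).
The 5-membered ring with one oxygen has two sp³ carbons, so it is not fully conjugated — not aromatic (2,3-dihydrofuran).
The 5-membered ring with one N–H has only sp³ atoms, so it is not fully conjugated — not aromatic (pyrrolidine).
The 8-membered ring has six sp³ carbons, so it is not fully conjugated — not aromatic (cyclooctene).
1 of the 4 rings is aromatic. Total: 1.

1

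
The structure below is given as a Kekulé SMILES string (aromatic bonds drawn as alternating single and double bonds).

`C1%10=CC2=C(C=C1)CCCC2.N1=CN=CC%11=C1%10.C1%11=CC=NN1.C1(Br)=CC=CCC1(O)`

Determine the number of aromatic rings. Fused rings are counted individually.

3

The SMILES encodes a six-membered carbon ring with three alternating C=C double bonds, fused to a saturated six-membered carbon ring; a six-membered ring with nitrogens at positions 1 and 3 and three alternating double bonds; a five-membered ring with two adjacent nitrogens (one bearing H, one in a double bond) and two double bonds; a six-membered carbon ring with two conjugated C=C double bonds and two sp³ carbons.
The 6-membered ring has a continuous p-orbital overlap around the ring; 3 ring double bonds give 6 π electrons. Since 6 = 4n+2 (n=1), it is aromatic (benzene ring).
The second 6-membered ring has four sp³ carbons, so it is not fully conjugated — not aromatic (cyclohexane ring).
The 6-membered ring with two nitrogens (1,3) has a continuous p-orbital overlap around the ring; 3 ring double bonds give 6 π electrons. 6 = 4(1)+2, so it is aromatic (pyrimidine).
The 5-membered ring with two adjacent nitrogens (one N–H, one =N–) is planar and fully conjugated; 2 ring double bonds (4 π electrons) plus a heteroatom lone pair (2) give 6 π electrons. Since 6 = 4n+2 (n=1), it is aromatic (pyrazole).
The third 6-membered ring has two sp³ carbons, so it is not fully conjugated — not aromatic (1,3-cyclohexadiene).
3 of the 5 rings are aromatic. Total: 3.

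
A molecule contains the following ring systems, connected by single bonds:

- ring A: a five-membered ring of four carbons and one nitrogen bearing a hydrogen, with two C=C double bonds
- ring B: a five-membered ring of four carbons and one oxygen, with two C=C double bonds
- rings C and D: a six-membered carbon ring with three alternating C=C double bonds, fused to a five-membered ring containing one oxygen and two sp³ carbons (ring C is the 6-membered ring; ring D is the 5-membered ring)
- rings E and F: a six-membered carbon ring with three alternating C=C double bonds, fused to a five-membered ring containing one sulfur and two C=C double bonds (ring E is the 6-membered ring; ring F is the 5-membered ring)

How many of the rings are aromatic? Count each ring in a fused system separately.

5

Ring A has a continuous p-orbital overlap around the ring; 2 ring double bonds (4 π electrons) plus a heteroatom lone pair (2) give 6 π electrons. 6 = 4(1)+2, so ring A is aromatic (pyrrole).
Ring B is fully conjugated (every ring atom contributes a p orbital); 2 ring double bonds (4 π electrons) plus a heteroatom lone pair (2) give 6 π electrons. Since 6 = 4n+2 (n=1), ring B is aromatic (furan).
Ring C is fully conjugated (every ring atom contributes a p orbital); 3 ring double bonds give 6 π electrons. Since 6 = 4n+2 (n=1), ring C is aromatic (benzene ring).
Ring D has two sp³ carbons, so it is not fully conjugated — not aromatic (oxolane ring).
Rings E and F form a fused bicyclic system (with one sulfur) with 9 sp² atoms and 10 π electrons from ring double bonds plus a heteroatom lone pair. 10 = 4(2)+2, so the system is aromatic and both rings count as aromatic (benzothiophene).
Aromatic: A, B, C, E, F. Total: 5.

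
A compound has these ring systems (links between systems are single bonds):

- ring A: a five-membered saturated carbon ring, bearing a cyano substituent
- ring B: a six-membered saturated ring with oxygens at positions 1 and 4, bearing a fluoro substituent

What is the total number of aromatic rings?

Ring A has only sp³ atoms, so it is not fully conjugated — not aromatic (cyclopentane).
Ring B has only sp³ atoms, so it is not fully conjugated — not aromatic (1,4-dioxane).
No ring is aromatic. Total: 0.

0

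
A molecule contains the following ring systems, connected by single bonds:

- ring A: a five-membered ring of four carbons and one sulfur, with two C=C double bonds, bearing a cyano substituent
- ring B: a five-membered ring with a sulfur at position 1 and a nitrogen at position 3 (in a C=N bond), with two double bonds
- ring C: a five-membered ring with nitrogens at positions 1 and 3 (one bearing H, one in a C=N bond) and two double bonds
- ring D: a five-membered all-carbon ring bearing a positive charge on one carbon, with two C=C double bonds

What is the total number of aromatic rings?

3

Ring A has a continuous p-orbital overlap around the ring; 2 ring double bonds (4 π electrons) plus a heteroatom lone pair (2) give 6 π electrons. 6 = 4(1)+2, so ring A is aromatic (thiophene).
Ring B has a continuous p-orbital overlap around the ring; 2 ring double bonds (4 π electrons) plus a heteroatom lone pair (2) give 6 π electrons. That satisfies 4n+2 with n=1, so ring B is aromatic (thiazole).
Ring C has a continuous p-orbital overlap around the ring; 2 ring double bonds (4 π electrons) plus a heteroatom lone pair (2) give 6 π electrons. Since 6 = 4n+2 (n=1), ring C is aromatic (imidazole).
Ring D has only sp² ring atoms; a planar conformation would have a fully conjugated π system of 4 electrons. But 4 = 4(1), which is 4n not 4n+2, so ring D is not aromatic (cyclopentadienyl cation).
Aromatic: A, B, C. Total: 3.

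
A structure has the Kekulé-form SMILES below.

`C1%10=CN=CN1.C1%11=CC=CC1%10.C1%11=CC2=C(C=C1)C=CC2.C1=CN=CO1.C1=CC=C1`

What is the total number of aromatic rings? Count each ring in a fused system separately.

The SMILES encodes a five-membered ring with nitrogens at positions 1 and 3 (one bearing H, one in a C=N bond) and two double bonds; a five-membered carbon ring with two conjugated C=C double bonds and one sp³ carbon; a six-membered carbon ring with three alternating C=C double bonds, fused to a five-membered carbon ring containing one C=C double bond and one sp³ carbon; a five-membered ring with an oxygen at position 1 and a nitrogen at position 3 (in a C=N bond), with two double bonds; a four-membered carbon ring with two alternating C=C double bonds.
The 5-membered ring with two nitrogens (one N–H, one =N–) is planar and fully conjugated; 2 ring double bonds (4 π electrons) plus a heteroatom lone pair (2) give 6 π electrons. Since 6 = 4n+2 (n=1), it is aromatic (imidazole).
The 5-membered ring has one sp³ carbon, so it is not fully conjugated — not aromatic (cyclopentadiene).
The 6-membered ring is planar and fully conjugated; 3 ring double bonds give 6 π electrons. 6 = 4(1)+2, so it is aromatic (benzene ring).
The second 5-membered ring has one sp³ carbon, so it is not fully conjugated — not aromatic (cyclopentene ring).
The 5-membered ring with one oxygen and one =N– has a continuous p-orbital overlap around the ring; 2 ring double bonds (4 π electrons) plus a heteroatom lone pair (2) give 6 π electrons. That satisfies 4n+2 with n=1, so it is aromatic (oxazole).
The 4-membered ring has only sp² ring atoms; a planar conformation would have a fully conjugated π system of 4 electrons. But 4 = 4(1), which is 4n not 4n+2, so it is not aromatic (cyclobutadiene) — cyclobutadiene is antiaromatic and distorts to a rectangle.
3 of the 6 rings are aromatic. Total: 3.

3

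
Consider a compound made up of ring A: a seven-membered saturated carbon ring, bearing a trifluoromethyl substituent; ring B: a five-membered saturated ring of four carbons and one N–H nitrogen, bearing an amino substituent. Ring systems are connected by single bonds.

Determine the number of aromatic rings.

0

Ring A has only sp³ atoms, so it is not fully conjugated — not aromatic (cycloheptane).
Ring B has only sp³ atoms, so it is not fully conjugated — not aromatic (pyrrolidine).
No ring is aromatic. Total: 0.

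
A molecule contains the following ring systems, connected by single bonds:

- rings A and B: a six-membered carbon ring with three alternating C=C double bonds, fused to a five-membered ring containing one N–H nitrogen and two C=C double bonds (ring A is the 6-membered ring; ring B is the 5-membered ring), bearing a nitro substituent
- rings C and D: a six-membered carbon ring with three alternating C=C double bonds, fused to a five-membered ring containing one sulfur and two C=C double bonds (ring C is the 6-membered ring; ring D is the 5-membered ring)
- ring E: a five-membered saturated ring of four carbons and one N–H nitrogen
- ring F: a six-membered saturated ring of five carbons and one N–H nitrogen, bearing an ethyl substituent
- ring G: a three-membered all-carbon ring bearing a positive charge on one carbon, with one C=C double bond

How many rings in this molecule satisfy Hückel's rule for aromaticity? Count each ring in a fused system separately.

5

Rings A and B form a fused bicyclic system (with one N–H) with 9 sp² atoms and 10 π electrons from ring double bonds plus a heteroatom lone pair. 10 = 4(2)+2, so the system is aromatic and both rings count as aromatic (indole).
Rings C and D form a fused bicyclic system (with one sulfur) with 9 sp² atoms and 10 π electrons from ring double bonds plus a heteroatom lone pair. 10 = 4(2)+2, so the system is aromatic and both rings count as aromatic (benzothiophene).
Ring E has only sp³ atoms, so it is not fully conjugated — not aromatic (pyrrolidine).
Ring F has only sp³ atoms, so it is not fully conjugated — not aromatic (piperidine).
Ring G has a continuous p-orbital overlap around the ring; 1 ring double bond (2 π electrons) plus the carbocation's empty p orbital (0, but keeps the ring conjugated) give 2 π electrons. Since 2 = 4n+2 (n=0), ring G is aromatic (cyclopropenyl cation).
Aromatic: A, B, C, D, G. Total: 5.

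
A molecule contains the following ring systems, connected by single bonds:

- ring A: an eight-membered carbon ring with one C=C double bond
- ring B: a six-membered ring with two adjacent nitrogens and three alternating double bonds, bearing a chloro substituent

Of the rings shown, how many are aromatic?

Ring A has six sp³ carbons, so it is not fully conjugated — not aromatic (cyclooctene).
Ring B is fully conjugated (every ring atom contributes a p orbital); 3 ring double bonds give 6 π electrons. That satisfies 4n+2 with n=1, so ring B is aromatic (pyridazine).
Aromatic: B. Total: 1.

1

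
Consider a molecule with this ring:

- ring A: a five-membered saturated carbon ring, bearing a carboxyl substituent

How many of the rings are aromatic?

0

Ring A has only sp³ atoms, so it is not fully conjugated — not aromatic (cyclopentane).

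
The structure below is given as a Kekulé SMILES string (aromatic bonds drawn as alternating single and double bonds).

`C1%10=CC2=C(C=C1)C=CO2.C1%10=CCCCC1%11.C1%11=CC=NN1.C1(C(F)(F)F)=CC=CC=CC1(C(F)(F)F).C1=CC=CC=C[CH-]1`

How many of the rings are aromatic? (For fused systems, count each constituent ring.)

3

The SMILES encodes a six-membered carbon ring with three alternating C=C double bonds, fused to a five-membered ring containing one oxygen and two C=C double bonds; a six-membered carbon ring with one C=C double bond; a five-membered ring with two adjacent nitrogens (one bearing H, one in a double bond) and two double bonds; a seven-membered carbon ring with three C=C double bonds and one sp³ carbon; a seven-membered all-carbon ring bearing a negative charge on one carbon, with three C=C double bonds.
The fused 6/5-membered bicyclic (with one oxygen) is a single π system with 9 sp² atoms and 10 π electrons from ring double bonds plus a heteroatom lone pair. 10 = 4(2)+2, so the system is aromatic and both rings count as aromatic (benzofuran).
The 6-membered ring has four sp³ carbons, so it is not fully conjugated — not aromatic (cyclohexene).
The 5-membered ring with two adjacent nitrogens (one N–H, one =N–) has a continuous p-orbital overlap around the ring; 2 ring double bonds (4 π electrons) plus a heteroatom lone pair (2) give 6 π electrons. That satisfies 4n+2 with n=1, so it is aromatic (pyrazole).
The 7-membered ring has one sp³ carbon, so it is not fully conjugated — not aromatic (cycloheptatriene).
The second 7-membered ring has only sp² ring atoms; a planar conformation would have a fully conjugated π system of 8 electrons. But 8 = 4(2), which is 4n not 4n+2, so it is not aromatic (cycloheptatrienyl anion).
3 of the 6 rings are aromatic. Total: 3.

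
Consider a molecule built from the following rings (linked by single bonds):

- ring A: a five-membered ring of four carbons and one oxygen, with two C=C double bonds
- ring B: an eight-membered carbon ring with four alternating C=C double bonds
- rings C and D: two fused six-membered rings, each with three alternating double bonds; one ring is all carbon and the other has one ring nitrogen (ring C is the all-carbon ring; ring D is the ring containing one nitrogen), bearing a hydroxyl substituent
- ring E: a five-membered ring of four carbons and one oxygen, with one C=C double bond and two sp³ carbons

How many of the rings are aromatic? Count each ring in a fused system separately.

Ring A has a continuous p-orbital overlap around the ring; 2 ring double bonds (4 π electrons) plus a heteroatom lone pair (2) give 6 π electrons. That satisfies 4n+2 with n=1, so ring A is aromatic (furan).
Ring B has only sp² ring atoms; a planar conformation would have a fully conjugated π system of 8 electrons. But 8 = 4(2), which is 4n not 4n+2, so ring B is not aromatic (cyclooctatetraene) — cyclooctatetraene distorts into a non-planar tub to avoid antiaromaticity.
Rings C and D form a fused bicyclic system (with one nitrogen) with 10 sp² atoms and 10 π electrons from ring double bonds. 10 = 4(2)+2, so the system is aromatic and both rings count as aromatic (quinoline).
Ring E has two sp³ carbons, so it is not fully conjugated — not aromatic (2,3-dihydrofuran).
Aromatic: A, C, D. Total: 3.

3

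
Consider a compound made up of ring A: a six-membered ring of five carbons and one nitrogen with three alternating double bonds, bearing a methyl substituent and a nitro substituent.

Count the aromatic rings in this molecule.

1

Ring A has a continuous p-orbital overlap around the ring; 3 ring double bonds give 6 π electrons. Since 6 = 4n+2 (n=1), ring A is aromatic (pyridine).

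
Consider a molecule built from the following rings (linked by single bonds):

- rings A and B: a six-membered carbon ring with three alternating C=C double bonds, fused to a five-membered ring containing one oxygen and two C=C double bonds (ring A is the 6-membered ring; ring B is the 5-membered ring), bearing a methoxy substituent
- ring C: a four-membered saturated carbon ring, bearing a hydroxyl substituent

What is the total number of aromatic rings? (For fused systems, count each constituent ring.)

2

Rings A and B form a fused bicyclic system (with one oxygen) with 9 sp² atoms and 10 π electrons from ring double bonds plus a heteroatom lone pair. 10 = 4(2)+2, so the system is aromatic and both rings count as aromatic (benzofuran).
Ring C has only sp³ atoms, so it is not fully conjugated — not aromatic (cyclobutane).
Aromatic: A, B. Total: 2.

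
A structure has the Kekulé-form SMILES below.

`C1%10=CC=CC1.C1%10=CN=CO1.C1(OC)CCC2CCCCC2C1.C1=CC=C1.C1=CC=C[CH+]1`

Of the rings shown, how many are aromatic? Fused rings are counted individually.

The SMILES encodes a five-membered carbon ring with two conjugated C=C double bonds and one sp³ carbon; a five-membered ring with an oxygen at position 1 and a nitrogen at position 3 (in a C=N bond), with two double bonds; two fused six-membered saturated carbon rings; a four-membered carbon ring with two alternating C=C double bonds; a five-membered all-carbon ring bearing a positive charge on one carbon, with two C=C double bonds.
The 5-membered ring has one sp³ carbon, so it is not fully conjugated — not aromatic (cyclopentadiene).
The 5-membered ring with one oxygen and one =N– is fully conjugated (every ring atom contributes a p orbital); 2 ring double bonds (4 π electrons) plus a heteroatom lone pair (2) give 6 π electrons. Since 6 = 4n+2 (n=1), it is aromatic (oxazole).
The 6-membered ring has only sp³ atoms, so it is not fully conjugated — not aromatic (cyclohexane ring).
The second 6-membered ring has only sp³ atoms, so it is not fully conjugated — not aromatic (cyclohexane ring).
The 4-membered ring has only sp² ring atoms; a planar conformation would have a fully conjugated π system of 4 electrons. But 4 = 4(1), which is 4n not 4n+2, so it is not aromatic (cyclobutadiene) — cyclobutadiene is antiaromatic and distorts to a rectangle.
The second 5-membered ring has only sp² ring atoms; a planar conformation would have a fully conjugated π system of 4 electrons. But 4 = 4(1), which is 4n not 4n+2, so it is not aromatic (cyclopentadienyl cation).
1 of the 6 rings is aromatic. Total: 1.

1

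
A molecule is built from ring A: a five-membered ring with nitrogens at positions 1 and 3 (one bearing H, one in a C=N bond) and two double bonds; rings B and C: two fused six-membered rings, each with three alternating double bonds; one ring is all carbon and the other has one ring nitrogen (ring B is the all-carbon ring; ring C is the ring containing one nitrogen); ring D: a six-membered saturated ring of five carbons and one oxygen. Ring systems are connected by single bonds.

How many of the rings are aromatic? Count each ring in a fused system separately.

3

Ring A is fully conjugated (every ring atom contributes a p orbital); 2 ring double bonds (4 π electrons) plus a heteroatom lone pair (2) give 6 π electrons. That satisfies 4n+2 with n=1, so ring A is aromatic (imidazole).
Rings B and C form a fused bicyclic system (with one nitrogen) with 10 sp² atoms and 10 π electrons from ring double bonds. 10 = 4(2)+2, so the system is aromatic and both rings count as aromatic (quinoline).
Ring D has only sp³ atoms, so it is not fully conjugated — not aromatic (tetrahydropyran).
Aromatic: A, B, C. Total: 3.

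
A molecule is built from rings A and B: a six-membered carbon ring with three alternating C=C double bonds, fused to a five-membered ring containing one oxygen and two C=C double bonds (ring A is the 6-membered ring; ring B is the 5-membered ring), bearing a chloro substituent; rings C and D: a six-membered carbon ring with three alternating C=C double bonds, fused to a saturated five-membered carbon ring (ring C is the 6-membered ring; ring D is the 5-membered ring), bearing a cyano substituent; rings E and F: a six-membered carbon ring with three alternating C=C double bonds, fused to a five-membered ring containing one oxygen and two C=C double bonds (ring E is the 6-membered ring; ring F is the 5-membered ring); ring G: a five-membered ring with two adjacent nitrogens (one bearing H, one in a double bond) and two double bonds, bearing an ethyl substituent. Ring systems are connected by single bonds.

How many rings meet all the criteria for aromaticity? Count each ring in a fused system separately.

Rings A and B form a fused bicyclic system (with one oxygen) with 9 sp² atoms and 10 π electrons from ring double bonds plus a heteroatom lone pair. 10 = 4(2)+2, so the system is aromatic and both rings count as aromatic (benzofuran).
Ring C is planar and fully conjugated; 3 ring double bonds give 6 π electrons. Since 6 = 4n+2 (n=1), ring C is aromatic (benzene ring).
Ring D has three sp³ carbons, so it is not fully conjugated — not aromatic (cyclopentane ring).
Rings E and F form a fused bicyclic system (with one oxygen) with 9 sp² atoms and 10 π electrons from ring double bonds plus a heteroatom lone pair. 10 = 4(2)+2, so the system is aromatic and both rings count as aromatic (benzofuran).
Ring G has a continuous p-orbital overlap around the ring; 2 ring double bonds (4 π electrons) plus a heteroatom lone pair (2) give 6 π electrons. Since 6 = 4n+2 (n=1), ring G is aromatic (pyrazole).
Aromatic: A, B, C, E, F, G. Total: 6.

6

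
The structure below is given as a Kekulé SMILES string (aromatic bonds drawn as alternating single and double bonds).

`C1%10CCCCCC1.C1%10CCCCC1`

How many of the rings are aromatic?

The SMILES encodes a seven-membered saturated carbon ring; a six-membered saturated carbon ring.
The 7-membered ring has only sp³ atoms, so it is not fully conjugated — not aromatic (cycloheptane).
The 6-membered ring has only sp³ atoms, so it is not fully conjugated — not aromatic (cyclohexane).
None of the rings are aromatic. Total: 0.

0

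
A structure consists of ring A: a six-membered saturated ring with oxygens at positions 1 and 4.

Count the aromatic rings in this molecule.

Ring A has only sp³ atoms, so it is not fully conjugated — not aromatic (1,4-dioxane).

0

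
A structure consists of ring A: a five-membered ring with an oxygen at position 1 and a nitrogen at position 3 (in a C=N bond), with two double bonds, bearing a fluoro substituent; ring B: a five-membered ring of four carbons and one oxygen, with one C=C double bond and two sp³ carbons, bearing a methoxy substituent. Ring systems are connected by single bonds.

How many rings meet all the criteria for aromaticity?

Ring A is planar and fully conjugated; 2 ring double bonds (4 π electrons) plus a heteroatom lone pair (2) give 6 π electrons. Since 6 = 4n+2 (n=1), ring A is aromatic (oxazole).
Ring B has two sp³ carbons, so it is not fully conjugated — not aromatic (2,3-dihydrofuran).
Aromatic: A. Total: 1.

1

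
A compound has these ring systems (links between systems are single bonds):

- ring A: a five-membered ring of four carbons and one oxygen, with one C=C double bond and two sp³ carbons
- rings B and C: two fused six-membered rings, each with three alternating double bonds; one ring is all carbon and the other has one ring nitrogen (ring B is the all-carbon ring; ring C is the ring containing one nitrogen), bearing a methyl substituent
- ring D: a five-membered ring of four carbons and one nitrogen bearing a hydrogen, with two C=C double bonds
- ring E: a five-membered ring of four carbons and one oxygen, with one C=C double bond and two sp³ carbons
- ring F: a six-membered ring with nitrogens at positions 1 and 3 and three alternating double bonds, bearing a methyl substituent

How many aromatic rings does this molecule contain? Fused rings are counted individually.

Ring A has two sp³ carbons, so it is not fully conjugated — not aromatic (2,3-dihydrofuran).
Rings B and C form a fused bicyclic system (with one nitrogen) with 10 sp² atoms and 10 π electrons from ring double bonds. 10 = 4(2)+2, so the system is aromatic and both rings count as aromatic (quinoline).
Ring D has a continuous p-orbital overlap around the ring; 2 ring double bonds (4 π electrons) plus a heteroatom lone pair (2) give 6 π electrons. That satisfies 4n+2 with n=1, so ring D is aromatic (pyrrole).
Ring E has two sp³ carbons, so it is not fully conjugated — not aromatic (2,3-dihydrofuran).
Ring F has a continuous p-orbital overlap around the ring; 3 ring double bonds give 6 π electrons. That satisfies 4n+2 with n=1, so ring F is aromatic (pyrimidine).
Aromatic: B, C, D, F. Total: 4.

4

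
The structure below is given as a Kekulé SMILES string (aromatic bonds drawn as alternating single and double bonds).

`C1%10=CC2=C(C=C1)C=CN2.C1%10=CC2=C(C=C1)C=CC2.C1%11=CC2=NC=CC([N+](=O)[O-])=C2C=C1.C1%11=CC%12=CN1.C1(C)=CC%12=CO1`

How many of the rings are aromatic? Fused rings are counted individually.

The SMILES encodes a six-membered carbon ring with three alternating C=C double bonds, fused to a five-membered ring containing one N–H nitrogen and two C=C double bonds; a six-membered carbon ring with three alternating C=C double bonds, fused to a five-membered carbon ring containing one C=C double bond and one sp³ carbon; two fused six-membered rings, each with three alternating double bonds; one ring is all carbon and the other has one ring nitrogen; a five-membered ring of four carbons and one nitrogen bearing a hydrogen, with two C=C double bonds; a five-membered ring of four carbons and one oxygen, with two C=C double bonds.
The fused 6/5-membered bicyclic (with one N–H) is a single π system with 9 sp² atoms and 10 π electrons from ring double bonds plus a heteroatom lone pair. 10 = 4(2)+2, so the system is aromatic and both rings count as aromatic (indole).
The 6-membered ring has a continuous p-orbital overlap around the ring; 3 ring double bonds give 6 π electrons. Since 6 = 4n+2 (n=1), it is aromatic (benzene ring).
The 5-membered ring has one sp³ carbon, so it is not fully conjugated — not aromatic (cyclopentene ring).
The fused 6/6-membered bicyclic (with one nitrogen) is a single π system with 10 sp² atoms and 10 π electrons from ring double bonds. 10 = 4(2)+2, so the system is aromatic and both rings count as aromatic (quinoline).
The 5-membered ring with one N–H is planar and fully conjugated; 2 ring double bonds (4 π electrons) plus a heteroatom lone pair (2) give 6 π electrons. 6 = 4(1)+2, so it is aromatic (pyrrole).
The 5-membered ring with one oxygen has a continuous p-orbital overlap around the ring; 2 ring double bonds (4 π electrons) plus a heteroatom lone pair (2) give 6 π electrons. That satisfies 4n+2 with n=1, so it is aromatic (furan).
7 of the 8 rings are aromatic. Total: 7.

7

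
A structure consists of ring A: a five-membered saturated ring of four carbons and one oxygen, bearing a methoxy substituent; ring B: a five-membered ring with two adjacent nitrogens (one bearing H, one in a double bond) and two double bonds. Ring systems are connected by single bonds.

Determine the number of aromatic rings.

1

Ring A has only sp³ atoms, so it is not fully conjugated — not aromatic (tetrahydrofuran).
Ring B has a continuous p-orbital overlap around the ring; 2 ring double bonds (4 π electrons) plus a heteroatom lone pair (2) give 6 π electrons. That satisfies 4n+2 with n=1, so ring B is aromatic (pyrazole).
Aromatic: B. Total: 1.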